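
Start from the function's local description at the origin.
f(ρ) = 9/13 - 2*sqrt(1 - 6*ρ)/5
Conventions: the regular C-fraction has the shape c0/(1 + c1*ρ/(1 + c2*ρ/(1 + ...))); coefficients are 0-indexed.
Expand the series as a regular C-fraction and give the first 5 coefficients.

Taylor coefficients (expand at 0): a_0 = 19/65, a_1 = 6/5, a_2 = 9/5, a_3 = 27/5, a_4 = 81/4.
c0 = a_0 = 19/65. Peel one level at a time: if S = 1 + c*ρ/S' with S'(0) = 1, then c is the ρ-coefficient of S and S' = c*ρ/(S - 1).
S_1 = c0/f = 1 + (-78/19)*ρ + (3861/361)*ρ^2 + ...; c1 = -78/19.
S_2 = c1*ρ/(S_1 - 1) = 1 + (99/38)*ρ + (-9/4)*ρ^2 + ...; c2 = 99/38.
S_3 = c2*ρ/(S_2 - 1) = 1 + (19/22)*ρ + (1615/484)*ρ^2 + ...; c3 = 19/22.
S_4 = c3*ρ/(S_3 - 1) = 1 + (-85/22)*ρ + ...; c4 = -85/22.

The regular C-fraction coefficients are [19/65, -78/19, 99/38, 19/22, -85/22].


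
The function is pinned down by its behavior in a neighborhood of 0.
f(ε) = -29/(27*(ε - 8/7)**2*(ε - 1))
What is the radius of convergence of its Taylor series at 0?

Denominator factor (ε - 1): pole of order 1 at 1, modulus 1.
Denominator factor (ε - 8/7)^2: pole of order 2 at 8/7, modulus 8/7.
The radius of convergence is the smallest modulus among the singular points: 1.

The radius of convergence is 1.


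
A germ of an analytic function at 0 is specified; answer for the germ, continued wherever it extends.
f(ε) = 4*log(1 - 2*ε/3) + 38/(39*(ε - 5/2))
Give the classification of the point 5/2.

The denominator factor ε - 5/2 vanishes at 5/2 and appears to the power 1; the numerator there equals 38/39, nonzero, and no other factor vanishes.
The branch terms are analytic at this point.
Hence a pole whose order is the multiplicity, 1.

The point is a pole of order 1.


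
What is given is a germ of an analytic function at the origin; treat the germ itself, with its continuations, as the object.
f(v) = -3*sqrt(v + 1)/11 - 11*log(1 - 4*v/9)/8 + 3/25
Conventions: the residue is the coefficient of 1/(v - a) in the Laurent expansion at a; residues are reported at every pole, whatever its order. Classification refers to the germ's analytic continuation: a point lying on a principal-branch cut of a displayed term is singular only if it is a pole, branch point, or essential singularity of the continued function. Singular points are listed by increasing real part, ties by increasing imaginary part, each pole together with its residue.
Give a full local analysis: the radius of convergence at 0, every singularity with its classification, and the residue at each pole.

Branch term (-11/8)*log(1 - v/(9/4)): its argument vanishes at v = 9/4, a logarithmic branch point, modulus 9/4.
Branch term (-3/11)*sqrt(1 - v/(-1)): its argument vanishes at v = -1, a square-root branch point, modulus 1.
The radius of convergence is the smallest modulus among the singular points: 1.
List the singular points by increasing real part (a conjugate pair: the negative imaginary part first).

Radius of convergence at 0: 1.
At -1: an algebraic (square-root) branch point.
At 9/4: a logarithmic branch point.


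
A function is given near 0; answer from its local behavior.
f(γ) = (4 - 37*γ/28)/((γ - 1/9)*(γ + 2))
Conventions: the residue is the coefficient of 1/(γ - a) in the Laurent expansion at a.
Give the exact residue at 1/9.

The residue is 971/532.

At the order-1 pole 1/9 set g(γ) = (γ - (1/9))*f(γ) = (4 - 37*γ/28)/(γ + 2).
Simple pole: residue = g(a) at a = 1/9, which is 971/532.


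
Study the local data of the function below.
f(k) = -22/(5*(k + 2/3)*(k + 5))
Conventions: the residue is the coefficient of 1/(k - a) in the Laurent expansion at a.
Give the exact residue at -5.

The residue is 66/65.

At the order-1 pole -5 set g(k) = (k - (-5))*f(k) = -22/(5*(k + 2/3)).
Simple pole: residue = g(a) at a = -5, which is 66/65.


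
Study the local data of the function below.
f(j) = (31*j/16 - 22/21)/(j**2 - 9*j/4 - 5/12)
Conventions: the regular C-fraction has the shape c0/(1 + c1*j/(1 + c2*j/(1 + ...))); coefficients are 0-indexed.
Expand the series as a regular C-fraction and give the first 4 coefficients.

Taylor coefficients (expand at 0): a_0 = 88/35, a_1 = -12759/700, a_2 = 365613/3500, a_3 = -10637091/17500.
c0 = a_0 = 88/35. Peel one level at a time: if S = 1 + c*j/S' with S'(0) = 1, then c is the j-coefficient of S and S' = c*j/(S - 1).
S_1 = c0/f = 1 + (12759/1760)*j + (6819261/619520)*j^2 + ...; c1 = 12759/1760.
S_2 = c1*j/(S_1 - 1) = 1 + (-2273087/1497056)*j + (-9092348/18088009)*j^2 + ...; c2 = -2273087/1497056.
S_3 = c2*j/(S_2 - 1) = 1 + (-1408/4253)*j + ...; c3 = -1408/4253.

The regular C-fraction coefficients are [88/35, 12759/1760, -2273087/1497056, -1408/4253].


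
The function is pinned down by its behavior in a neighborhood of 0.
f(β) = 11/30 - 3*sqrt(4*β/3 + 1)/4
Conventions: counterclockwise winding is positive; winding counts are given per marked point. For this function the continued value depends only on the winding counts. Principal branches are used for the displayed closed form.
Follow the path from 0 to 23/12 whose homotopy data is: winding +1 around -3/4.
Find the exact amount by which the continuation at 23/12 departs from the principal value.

Continued minus principal equals (2)*sqrt(2).

The rational part is single-valued and drops out of the difference; each branch term changes only by its own monodromy.
(-3/4)*sqrt(1 - β/(-3/4)): winding +1 is odd, the square root flips sign, contributing -2*(-3/4)*sqrt(1 - (23/12)/(-3/4)) = -2*(-3/4)*sqrt(32/9) = (2)*sqrt(2).
Summing the contributions at β = 23/12 gives (2)*sqrt(2).


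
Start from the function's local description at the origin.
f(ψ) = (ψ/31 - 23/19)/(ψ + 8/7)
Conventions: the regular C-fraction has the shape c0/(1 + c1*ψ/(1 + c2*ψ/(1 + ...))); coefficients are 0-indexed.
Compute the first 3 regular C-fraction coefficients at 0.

Taylor coefficients (expand at 0): a_0 = -161/152, a_1 = 36001/37696, a_2 = -252007/301568.
c0 = a_0 = -161/152. Peel one level at a time: if S = 1 + c*ψ/S' with S'(0) = 1, then c is the ψ-coefficient of S and S' = c*ψ/(S - 1).
S_1 = c0/f = 1 + (5143/5704)*ψ + (97717/4066952)*ψ^2 + ...; c1 = 5143/5704.
S_2 = c1*ψ/(S_1 - 1) = 1 + (-19/713)*ψ + ...; c2 = -19/713.

The regular C-fraction coefficients are [-161/152, 5143/5704, -19/713].


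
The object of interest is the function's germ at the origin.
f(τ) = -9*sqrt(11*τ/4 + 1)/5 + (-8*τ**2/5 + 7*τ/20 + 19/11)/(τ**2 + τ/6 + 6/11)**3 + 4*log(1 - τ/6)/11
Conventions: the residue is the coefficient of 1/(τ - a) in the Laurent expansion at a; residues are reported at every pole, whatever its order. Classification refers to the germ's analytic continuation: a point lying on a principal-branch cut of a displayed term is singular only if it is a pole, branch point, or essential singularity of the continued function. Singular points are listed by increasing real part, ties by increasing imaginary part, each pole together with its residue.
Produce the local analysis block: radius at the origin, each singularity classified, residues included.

Radius of convergence at 0: 4/11.
At -4/11: an algebraic (square-root) branch point.
At (-1/12) - ((1/132)*sqrt(9383))*i: a pole of order 3; residue ((39511692/3103252385)*sqrt(9383))*i.
At (-1/12) + ((1/132)*sqrt(9383))*i: a pole of order 3; residue -((39511692/3103252385)*sqrt(9383))*i.
At 6: a logarithmic branch point.


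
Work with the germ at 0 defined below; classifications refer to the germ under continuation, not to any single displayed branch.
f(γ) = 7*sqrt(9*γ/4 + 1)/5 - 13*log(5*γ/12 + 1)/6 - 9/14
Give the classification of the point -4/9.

The term (7/5)*sqrt(1 - γ/(-4/9)) has argument 1 - -4/9/(-4/9) = 0 at -4/9: a square-root (algebraic, two-sheeted) branch point; the remaining terms are analytic or single-valued there.

The point is an algebraic (square-root) branch point.


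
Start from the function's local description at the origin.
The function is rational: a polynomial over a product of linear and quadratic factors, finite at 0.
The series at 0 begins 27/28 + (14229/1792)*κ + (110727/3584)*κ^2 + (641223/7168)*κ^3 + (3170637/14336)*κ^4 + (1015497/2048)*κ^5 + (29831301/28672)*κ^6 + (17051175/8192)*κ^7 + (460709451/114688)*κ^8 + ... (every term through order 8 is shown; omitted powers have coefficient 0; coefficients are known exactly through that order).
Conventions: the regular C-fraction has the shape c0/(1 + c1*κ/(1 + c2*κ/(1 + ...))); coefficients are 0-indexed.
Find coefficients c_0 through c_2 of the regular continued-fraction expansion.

Taylor coefficients (read off): a_0 = 27/28, a_1 = 14229/1792, a_2 = 110727/3584.
c0 = a_0 = 27/28. Peel one level at a time: if S = 1 + c*κ/S' with S'(0) = 1, then c is the κ-coefficient of S and S' = c*κ/(S - 1).
S_1 = c0/f = 1 + (-527/64)*κ + (146497/4096)*κ^2 + ...; c1 = -527/64.
S_2 = c1*κ/(S_1 - 1) = 1 + (146497/33728)*κ + ...; c2 = 146497/33728.

The regular C-fraction coefficients are [27/28, -527/64, 146497/33728].


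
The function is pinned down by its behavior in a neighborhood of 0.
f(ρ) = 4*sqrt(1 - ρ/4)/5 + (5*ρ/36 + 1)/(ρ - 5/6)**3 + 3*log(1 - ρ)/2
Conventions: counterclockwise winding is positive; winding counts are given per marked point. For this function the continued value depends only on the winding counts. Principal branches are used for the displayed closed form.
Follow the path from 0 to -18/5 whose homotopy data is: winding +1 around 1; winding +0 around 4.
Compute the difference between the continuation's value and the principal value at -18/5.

The rational part is single-valued and drops out of the difference; each branch term changes only by its own monodromy.
(4/5)*sqrt(1 - ρ/(4)): winding +0 is even, the square root returns to the same sheet, contribution 0.
(3/2)*log(1 - ρ/(1)): each positive loop around 1 adds 2*pi*i to the log, so winding +1 contributes (3/2)*(1)*2*pi*i = (3)*pi*i.
Summing the contributions at ρ = -18/5 gives (3)*pi*i.

Continued minus principal equals (3)*pi*i.


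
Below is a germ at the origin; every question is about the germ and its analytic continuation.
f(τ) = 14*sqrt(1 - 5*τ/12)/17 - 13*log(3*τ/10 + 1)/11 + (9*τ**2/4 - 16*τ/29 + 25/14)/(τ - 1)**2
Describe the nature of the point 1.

The point is a pole of order 2.

The denominator factor τ - 1 vanishes at 1 and appears to the power 2; the numerator there equals 2829/812, nonzero, and no other factor vanishes.
The branch terms are analytic at this point.
Hence a pole whose order is the multiplicity, 2.


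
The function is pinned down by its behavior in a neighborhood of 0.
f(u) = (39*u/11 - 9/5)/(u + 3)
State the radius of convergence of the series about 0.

Denominator factor (u + 3): pole of order 1 at -3, modulus 3.
The radius of convergence is the smallest modulus among the singular points: 3.

The radius of convergence is 3.


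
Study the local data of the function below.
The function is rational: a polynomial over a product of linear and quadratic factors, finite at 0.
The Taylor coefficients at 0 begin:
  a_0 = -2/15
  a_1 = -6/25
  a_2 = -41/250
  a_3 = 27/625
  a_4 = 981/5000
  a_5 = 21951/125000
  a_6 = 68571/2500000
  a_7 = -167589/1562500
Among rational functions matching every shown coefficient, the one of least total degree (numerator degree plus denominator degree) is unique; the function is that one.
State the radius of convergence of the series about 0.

The radius of convergence is (1/3)*sqrt(15).

No rational of total degree below 4 reproduces all 8 coefficients; solving the [0/4] Pade equations on them gives f(κ) = -10/(27*(κ**2 - 3*κ/2 + 5/3)**2), whose expansion matches every shown term.
Denominator factor (κ**2 - 3*κ/2 + 5/3)^2: discriminant -53/12, complex-conjugate roots (3/4) + ((1/12)*sqrt(159))*i and (3/4) - ((1/12)*sqrt(159))*i; poles of order 2, moduli (1/3)*sqrt(15) and (1/3)*sqrt(15).
The radius of convergence is the smallest modulus among the singular points: (1/3)*sqrt(15).


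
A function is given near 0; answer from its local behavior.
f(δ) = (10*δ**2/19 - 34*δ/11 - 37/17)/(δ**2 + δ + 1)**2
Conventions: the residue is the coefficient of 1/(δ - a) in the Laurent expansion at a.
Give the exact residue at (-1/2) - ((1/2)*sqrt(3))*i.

The residue is -((248/10659)*sqrt(3))*i.

The factor δ**2 + δ + 1 splits as (δ - a)(δ - a') with a = (-1/2) - ((1/2)*sqrt(3))*i, a' = (-1/2) + ((1/2)*sqrt(3))*i. At the order-2 pole a set g(δ) = (δ - a)^2*f(δ) = [10*δ**2/19 - 34*δ/11 - 37/17] / (δ - a')^2.
Order-2 pole: residue = g'(a); g'((-1/2) - ((1/2)*sqrt(3))*i) = -((248/10659)*sqrt(3))*i, so the residue is -((248/10659)*sqrt(3))*i.


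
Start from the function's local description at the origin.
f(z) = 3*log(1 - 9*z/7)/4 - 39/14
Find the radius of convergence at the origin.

Branch term (3/4)*log(1 - z/(7/9)): its argument vanishes at z = 7/9, a logarithmic branch point, modulus 7/9.
The radius of convergence is the smallest modulus among the singular points: 7/9.

The radius of convergence is 7/9.


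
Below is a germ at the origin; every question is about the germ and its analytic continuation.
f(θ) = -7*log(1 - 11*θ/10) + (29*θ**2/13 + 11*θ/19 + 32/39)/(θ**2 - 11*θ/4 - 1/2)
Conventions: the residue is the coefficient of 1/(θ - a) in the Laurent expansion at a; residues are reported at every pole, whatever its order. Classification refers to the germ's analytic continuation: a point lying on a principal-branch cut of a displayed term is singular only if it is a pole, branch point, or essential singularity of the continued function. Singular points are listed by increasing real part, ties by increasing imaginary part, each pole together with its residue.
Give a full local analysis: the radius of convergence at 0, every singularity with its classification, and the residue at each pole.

Denominator factor (θ**2 - 11*θ/4 - 1/2): discriminant 153/16, real irrational roots 11/8 + (3/8)*sqrt(17) and 11/8 - (3/8)*sqrt(17); poles of order 1, moduli 11/8 + (3/8)*sqrt(17) and -11/8 + (3/8)*sqrt(17).
Branch term (-7)*log(1 - θ/(10/11)): its argument vanishes at θ = 10/11, a logarithmic branch point, modulus 10/11.
The radius of convergence is the smallest modulus among the singular points: -11/8 + (3/8)*sqrt(17).
The branch term is analytic at 11/8 - (3/8)*sqrt(17) and contributes nothing to the residue; only the rational part matters.
The factor θ**2 - 11*θ/4 - 1/2 splits as (θ - a)(θ - a') with a = 11/8 - (3/8)*sqrt(17), a' = 11/8 + (3/8)*sqrt(17). At the order-1 pole a set g(θ) = (θ - a)*(rational part) = [29*θ**2/13 + 11*θ/19 + 32/39] / (θ - a').
Simple pole: residue = g(a) at a = 11/8 - (3/8)*sqrt(17), which is 6633/1976 - (264793/302328)*sqrt(17).
The branch term is analytic at 11/8 + (3/8)*sqrt(17) and contributes nothing to the residue; only the rational part matters.
The factor θ**2 - 11*θ/4 - 1/2 splits as (θ - a)(θ - a') with a = 11/8 + (3/8)*sqrt(17), a' = 11/8 - (3/8)*sqrt(17). At the order-1 pole a set g(θ) = (θ - a)*(rational part) = [29*θ**2/13 + 11*θ/19 + 32/39] / (θ - a').
Simple pole: residue = g(a) at a = 11/8 + (3/8)*sqrt(17), which is 6633/1976 + (264793/302328)*sqrt(17).
List the singular points by increasing real part (a conjugate pair: the negative imaginary part first).

Radius of convergence at 0: -11/8 + (3/8)*sqrt(17).
At 11/8 - (3/8)*sqrt(17): a pole of order 1; residue 6633/1976 - (264793/302328)*sqrt(17).
At 10/11: a logarithmic branch point.
At 11/8 + (3/8)*sqrt(17): a pole of order 1; residue 6633/1976 + (264793/302328)*sqrt(17).


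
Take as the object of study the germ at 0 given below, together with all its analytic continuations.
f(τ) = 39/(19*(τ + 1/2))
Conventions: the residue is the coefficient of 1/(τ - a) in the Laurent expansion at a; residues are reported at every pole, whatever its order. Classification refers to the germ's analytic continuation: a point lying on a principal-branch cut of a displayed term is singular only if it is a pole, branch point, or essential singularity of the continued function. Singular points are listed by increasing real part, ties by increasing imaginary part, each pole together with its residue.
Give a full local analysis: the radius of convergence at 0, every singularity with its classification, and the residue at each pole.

Denominator factor (τ + 1/2): pole of order 1 at -1/2, modulus 1/2.
The radius of convergence is the smallest modulus among the singular points: 1/2.
At the order-1 pole -1/2 set g(τ) = (τ - (-1/2))*f(τ) = 39/19.
Simple pole: residue = g(a) at a = -1/2, which is 39/19.

Radius of convergence at 0: 1/2.
At -1/2: a pole of order 1; residue 39/19.


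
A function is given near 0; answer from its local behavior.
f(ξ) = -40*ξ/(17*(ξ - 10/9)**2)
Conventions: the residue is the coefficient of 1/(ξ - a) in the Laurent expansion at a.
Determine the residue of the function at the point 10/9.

At the order-2 pole 10/9 set g(ξ) = (ξ - (10/9))^2*f(ξ) = -40*ξ/17.
Order-2 pole: residue = g'(a); g'(10/9) = -40/17, so the residue is -40/17.

The residue is -40/17.


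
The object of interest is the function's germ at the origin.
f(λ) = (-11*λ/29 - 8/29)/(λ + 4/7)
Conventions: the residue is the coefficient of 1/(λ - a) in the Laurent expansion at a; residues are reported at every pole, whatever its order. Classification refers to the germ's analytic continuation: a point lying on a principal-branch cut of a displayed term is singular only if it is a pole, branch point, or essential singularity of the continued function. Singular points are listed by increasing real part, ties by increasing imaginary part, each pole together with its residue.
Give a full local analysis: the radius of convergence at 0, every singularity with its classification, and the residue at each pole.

Denominator factor (λ + 4/7): pole of order 1 at -4/7, modulus 4/7.
The radius of convergence is the smallest modulus among the singular points: 4/7.
At the order-1 pole -4/7 set g(λ) = (λ - (-4/7))*f(λ) = -11*λ/29 - 8/29.
Simple pole: residue = g(a) at a = -4/7, which is -12/203.

Radius of convergence at 0: 4/7.
At -4/7: a pole of order 1; residue -12/203.


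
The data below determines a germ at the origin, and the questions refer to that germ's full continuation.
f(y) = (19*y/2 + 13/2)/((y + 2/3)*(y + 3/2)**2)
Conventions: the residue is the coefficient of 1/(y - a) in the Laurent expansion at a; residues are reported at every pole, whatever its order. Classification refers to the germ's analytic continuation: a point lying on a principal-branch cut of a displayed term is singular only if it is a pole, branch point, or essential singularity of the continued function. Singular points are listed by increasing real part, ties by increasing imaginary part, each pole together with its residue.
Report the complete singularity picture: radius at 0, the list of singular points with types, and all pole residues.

Denominator factor (y + 3/2)^2: pole of order 2 at -3/2, modulus 3/2.
Denominator factor (y + 2/3): pole of order 1 at -2/3, modulus 2/3.
The radius of convergence is the smallest modulus among the singular points: 2/3.
At the order-2 pole -3/2 set g(y) = (y - (-3/2))^2*f(y) = (19*y/2 + 13/2)/(y + 2/3).
Order-2 pole: residue = g'(a); g'(-3/2) = -6/25, so the residue is -6/25.
At the order-1 pole -2/3 set g(y) = (y - (-2/3))*f(y) = (19*y/2 + 13/2)/(y + 3/2)**2.
Simple pole: residue = g(a) at a = -2/3, which is 6/25.
List the singular points by increasing real part (a conjugate pair: the negative imaginary part first).

Radius of convergence at 0: 2/3.
At -3/2: a pole of order 2; residue -6/25.
At -2/3: a pole of order 1; residue 6/25.


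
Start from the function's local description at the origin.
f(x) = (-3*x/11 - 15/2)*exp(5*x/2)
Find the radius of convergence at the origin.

The factor exp(5*x/2) is entire and contributes no finite singular point.
The polynomial part has no poles.
No finite singular points: the Taylor series at 0 converges everywhere.

The radius of convergence is infinite.


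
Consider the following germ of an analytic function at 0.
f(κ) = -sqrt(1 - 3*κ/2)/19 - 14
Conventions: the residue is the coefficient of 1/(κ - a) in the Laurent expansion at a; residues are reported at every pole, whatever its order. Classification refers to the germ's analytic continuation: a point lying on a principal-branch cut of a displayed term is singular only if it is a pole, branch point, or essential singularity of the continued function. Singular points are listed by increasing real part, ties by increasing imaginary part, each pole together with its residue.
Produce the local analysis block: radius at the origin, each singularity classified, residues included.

Branch term (-1/19)*sqrt(1 - κ/(2/3)): its argument vanishes at κ = 2/3, a square-root branch point, modulus 2/3.
The radius of convergence is the smallest modulus among the singular points: 2/3.

Radius of convergence at 0: 2/3.
At 2/3: an algebraic (square-root) branch point.


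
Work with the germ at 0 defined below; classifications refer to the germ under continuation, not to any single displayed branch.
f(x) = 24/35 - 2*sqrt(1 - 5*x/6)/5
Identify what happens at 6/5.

The term (-2/5)*sqrt(1 - x/(6/5)) has argument 1 - 6/5/(6/5) = 0 at 6/5: a square-root (algebraic, two-sheeted) branch point; the remaining terms are analytic or single-valued there.

The point is an algebraic (square-root) branch point.


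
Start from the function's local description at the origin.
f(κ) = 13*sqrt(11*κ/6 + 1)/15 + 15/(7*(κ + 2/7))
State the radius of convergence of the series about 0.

The radius of convergence is 2/7.

Denominator factor (κ + 2/7): pole of order 1 at -2/7, modulus 2/7.
Branch term (13/15)*sqrt(1 - κ/(-6/11)): its argument vanishes at κ = -6/11, a square-root branch point, modulus 6/11.
The radius of convergence is the smallest modulus among the singular points: 2/7.


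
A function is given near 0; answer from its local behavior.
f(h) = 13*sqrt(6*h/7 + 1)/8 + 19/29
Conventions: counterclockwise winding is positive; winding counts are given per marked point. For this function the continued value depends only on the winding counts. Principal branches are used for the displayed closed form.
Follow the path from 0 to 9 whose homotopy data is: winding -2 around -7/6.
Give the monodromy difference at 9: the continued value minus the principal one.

The rational part is single-valued and drops out of the difference; each branch term changes only by its own monodromy.
(13/8)*sqrt(1 - h/(-7/6)): winding -2 is even, the square root returns to the same sheet, contribution 0.
Summing the contributions at h = 9 gives 0.

Continued minus principal equals 0.


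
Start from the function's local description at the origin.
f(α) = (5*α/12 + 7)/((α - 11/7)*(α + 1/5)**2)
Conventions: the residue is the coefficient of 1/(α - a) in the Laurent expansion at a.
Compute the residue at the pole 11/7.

At the order-1 pole 11/7 set g(α) = (α - (11/7))*f(α) = (5*α/12 + 7)/(α + 1/5)**2.
Simple pole: residue = g(a) at a = 11/7, which is 112525/46128.

The residue is 112525/46128.


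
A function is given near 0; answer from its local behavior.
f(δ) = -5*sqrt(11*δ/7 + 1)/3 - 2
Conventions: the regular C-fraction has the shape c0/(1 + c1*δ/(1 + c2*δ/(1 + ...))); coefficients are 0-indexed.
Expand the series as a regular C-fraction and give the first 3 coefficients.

Taylor coefficients (expand at 0): a_0 = -11/3, a_1 = -55/42, a_2 = 605/1176.
c0 = a_0 = -11/3. Peel one level at a time: if S = 1 + c*δ/S' with S'(0) = 1, then c is the δ-coefficient of S and S' = c*δ/(S - 1).
S_1 = c0/f = 1 + (-5/14)*δ + (15/56)*δ^2 + ...; c1 = -5/14.
S_2 = c1*δ/(S_1 - 1) = 1 + (3/4)*δ + ...; c2 = 3/4.

The regular C-fraction coefficients are [-11/3, -5/14, 3/4].


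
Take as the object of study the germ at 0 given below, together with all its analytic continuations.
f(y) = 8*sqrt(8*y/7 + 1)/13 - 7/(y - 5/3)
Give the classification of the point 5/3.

The point is a pole of order 1.

The denominator factor y - 5/3 vanishes at 5/3 and appears to the power 1; the numerator there equals -7, nonzero, and no other factor vanishes.
The branch terms are analytic at this point.
Hence a pole whose order is the multiplicity, 1.


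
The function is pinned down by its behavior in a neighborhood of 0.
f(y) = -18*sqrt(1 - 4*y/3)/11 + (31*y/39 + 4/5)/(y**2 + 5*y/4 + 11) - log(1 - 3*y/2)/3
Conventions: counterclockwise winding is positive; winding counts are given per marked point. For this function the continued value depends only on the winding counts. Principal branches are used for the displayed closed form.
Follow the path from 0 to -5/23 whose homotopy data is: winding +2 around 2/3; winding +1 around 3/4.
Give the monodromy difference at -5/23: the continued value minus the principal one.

Continued minus principal equals ((12/253)*sqrt(6141)) - ((4/3)*pi)*i.

The rational part is single-valued and drops out of the difference; each branch term changes only by its own monodromy.
(-18/11)*sqrt(1 - y/(3/4)): winding +1 is odd, the square root flips sign, contributing -2*(-18/11)*sqrt(1 - (-5/23)/(3/4)) = -2*(-18/11)*sqrt(89/69) = (12/253)*sqrt(6141).
(-1/3)*log(1 - y/(2/3)): each positive loop around 2/3 adds 2*pi*i to the log, so winding +2 contributes (-1/3)*(2)*2*pi*i = -(4/3)*pi*i.
Summing the contributions at y = -5/23 gives ((12/253)*sqrt(6141)) - ((4/3)*pi)*i.


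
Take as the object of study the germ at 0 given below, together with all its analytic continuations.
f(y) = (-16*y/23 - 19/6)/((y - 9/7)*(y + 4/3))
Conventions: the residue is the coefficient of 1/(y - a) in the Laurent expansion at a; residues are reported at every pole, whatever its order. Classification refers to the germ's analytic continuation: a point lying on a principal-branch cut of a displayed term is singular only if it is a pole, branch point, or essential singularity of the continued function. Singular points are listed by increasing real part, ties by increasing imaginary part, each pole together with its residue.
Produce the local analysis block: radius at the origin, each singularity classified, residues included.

Denominator factor (y - 9/7): pole of order 1 at 9/7, modulus 9/7.
Denominator factor (y + 4/3): pole of order 1 at -4/3, modulus 4/3.
The radius of convergence is the smallest modulus among the singular points: 9/7.
At the order-1 pole -4/3 set g(y) = (y - (-4/3))*f(y) = (-16*y/23 - 19/6)/(y - 9/7).
Simple pole: residue = g(a) at a = -4/3, which is 2163/2530.
At the order-1 pole 9/7 set g(y) = (y - (9/7))*f(y) = (-16*y/23 - 19/6)/(y + 4/3).
Simple pole: residue = g(a) at a = 9/7, which is -3923/2530.
List the singular points by increasing real part (a conjugate pair: the negative imaginary part first).

Radius of convergence at 0: 9/7.
At -4/3: a pole of order 1; residue 2163/2530.
At 9/7: a pole of order 1; residue -3923/2530.


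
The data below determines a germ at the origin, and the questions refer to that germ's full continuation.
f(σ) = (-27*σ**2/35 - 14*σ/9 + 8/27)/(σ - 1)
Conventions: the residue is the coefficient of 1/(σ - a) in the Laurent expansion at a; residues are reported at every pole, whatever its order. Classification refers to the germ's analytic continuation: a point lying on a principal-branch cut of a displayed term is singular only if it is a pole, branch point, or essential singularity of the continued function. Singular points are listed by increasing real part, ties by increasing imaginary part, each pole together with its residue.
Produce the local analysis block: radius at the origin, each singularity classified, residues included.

Denominator factor (σ - 1): pole of order 1 at 1, modulus 1.
The radius of convergence is the smallest modulus among the singular points: 1.
At the order-1 pole 1 set g(σ) = (σ - (1))*f(σ) = -27*σ**2/35 - 14*σ/9 + 8/27.
Simple pole: residue = g(a) at a = 1, which is -1919/945.

Radius of convergence at 0: 1.
At 1: a pole of order 1; residue -1919/945.


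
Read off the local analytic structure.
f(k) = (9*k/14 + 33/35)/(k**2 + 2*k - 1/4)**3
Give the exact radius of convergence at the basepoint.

Denominator factor (k**2 + 2*k - 1/4)^3: discriminant 5, real irrational roots -1 + (1/2)*sqrt(5) and -1 - (1/2)*sqrt(5); poles of order 3, moduli -1 + (1/2)*sqrt(5) and 1 + (1/2)*sqrt(5).
The radius of convergence is the smallest modulus among the singular points: -1 + (1/2)*sqrt(5).

The radius of convergence is -1 + (1/2)*sqrt(5).


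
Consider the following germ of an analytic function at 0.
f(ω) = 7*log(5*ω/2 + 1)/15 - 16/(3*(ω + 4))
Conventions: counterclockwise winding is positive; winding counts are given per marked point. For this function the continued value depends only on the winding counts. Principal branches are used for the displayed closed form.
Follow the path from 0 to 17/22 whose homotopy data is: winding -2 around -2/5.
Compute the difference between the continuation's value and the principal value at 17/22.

Continued minus principal equals -(28/15)*pi*i.

The rational part is single-valued and drops out of the difference; each branch term changes only by its own monodromy.
(7/15)*log(1 - ω/(-2/5)): each positive loop around -2/5 adds 2*pi*i to the log, so winding -2 contributes (7/15)*(-2)*2*pi*i = -(28/15)*pi*i.
Summing the contributions at ω = 17/22 gives -(28/15)*pi*i.


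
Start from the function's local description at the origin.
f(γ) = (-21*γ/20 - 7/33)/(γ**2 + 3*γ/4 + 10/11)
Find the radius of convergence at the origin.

The radius of convergence is (1/11)*sqrt(110).

Denominator factor (γ**2 + 3*γ/4 + 10/11): discriminant -541/176, complex-conjugate roots (-3/8) + ((1/88)*sqrt(5951))*i and (-3/8) - ((1/88)*sqrt(5951))*i; poles of order 1, moduli (1/11)*sqrt(110) and (1/11)*sqrt(110).
The radius of convergence is the smallest modulus among the singular points: (1/11)*sqrt(110).


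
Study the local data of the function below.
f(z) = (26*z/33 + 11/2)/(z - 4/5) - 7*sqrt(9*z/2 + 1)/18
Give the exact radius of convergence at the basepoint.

The radius of convergence is 2/9.

Denominator factor (z - 4/5): pole of order 1 at 4/5, modulus 4/5.
Branch term (-7/18)*sqrt(1 - z/(-2/9)): its argument vanishes at z = -2/9, a square-root branch point, modulus 2/9.
The radius of convergence is the smallest modulus among the singular points: 2/9.


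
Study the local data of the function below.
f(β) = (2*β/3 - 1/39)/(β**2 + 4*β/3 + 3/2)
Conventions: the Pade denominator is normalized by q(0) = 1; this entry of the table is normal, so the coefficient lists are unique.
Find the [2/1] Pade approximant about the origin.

Taylor coefficients needed (expand at 0): a_0 = -2/117, a_1 = 484/1053, a_2 = -3764/9477, a_3 = 3976/85293.
Write the denominator as Q(β) = 1 + q1*β. Requiring Q*f - P = O(β^4) with deg P <= 2 kills the coefficients of β^3..β^3 in Q*f:
  β^3: a_3 + q1*a_2 = 0, i.e. 3976/85293 + (-3764/9477)*q1 = 0.
Solving this linear system: q1 = 994/8469.
The numerator is Q*f truncated at degree 2: P0 = a_0 = -2/117; P1 = a_1 + q1*a_0 = 50384/110097; P2 = a_2 + q1*a_1 = -12596/36699.

The Pade approximant has numerator coefficients [-2/117, 50384/110097, -12596/36699]; denominator coefficients [1, 994/8469].


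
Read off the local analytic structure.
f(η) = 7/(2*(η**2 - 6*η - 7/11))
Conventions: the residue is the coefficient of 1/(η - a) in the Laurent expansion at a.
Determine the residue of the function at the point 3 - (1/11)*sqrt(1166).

The residue is -(7/424)*sqrt(1166).

The factor η**2 - 6*η - 7/11 splits as (η - a)(η - a') with a = 3 - (1/11)*sqrt(1166), a' = 3 + (1/11)*sqrt(1166). At the order-1 pole a set g(η) = (η - a)*f(η) = [7/2] / (η - a').
Simple pole: residue = g(a) at a = 3 - (1/11)*sqrt(1166), which is -(7/424)*sqrt(1166).


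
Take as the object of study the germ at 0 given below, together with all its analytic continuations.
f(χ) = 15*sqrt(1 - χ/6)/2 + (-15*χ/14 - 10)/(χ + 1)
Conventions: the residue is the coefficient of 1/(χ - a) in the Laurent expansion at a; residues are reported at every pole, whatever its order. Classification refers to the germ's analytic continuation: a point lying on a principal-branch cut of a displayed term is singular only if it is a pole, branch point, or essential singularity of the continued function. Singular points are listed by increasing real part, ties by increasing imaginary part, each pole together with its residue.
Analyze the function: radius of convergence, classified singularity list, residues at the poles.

Radius of convergence at 0: 1.
At -1: a pole of order 1; residue -125/14.
At 6: an algebraic (square-root) branch point.

Denominator factor (χ + 1): pole of order 1 at -1, modulus 1.
Branch term (15/2)*sqrt(1 - χ/(6)): its argument vanishes at χ = 6, a square-root branch point, modulus 6.
The radius of convergence is the smallest modulus among the singular points: 1.
The branch term is analytic at -1 and contributes nothing to the residue; only the rational part matters.
At the order-1 pole -1 set g(χ) = (χ - (-1))*(rational part) = -15*χ/14 - 10.
Simple pole: residue = g(a) at a = -1, which is -125/14.
List the singular points by increasing real part (a conjugate pair: the negative imaginary part first).


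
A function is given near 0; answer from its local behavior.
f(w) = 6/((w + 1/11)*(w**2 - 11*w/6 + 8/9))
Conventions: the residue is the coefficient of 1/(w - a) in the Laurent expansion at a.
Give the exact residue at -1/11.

The residue is 13068/2317.

At the order-1 pole -1/11 set g(w) = (w - (-1/11))*f(w) = 6/(w**2 - 11*w/6 + 8/9).
Simple pole: residue = g(a) at a = -1/11, which is 13068/2317.


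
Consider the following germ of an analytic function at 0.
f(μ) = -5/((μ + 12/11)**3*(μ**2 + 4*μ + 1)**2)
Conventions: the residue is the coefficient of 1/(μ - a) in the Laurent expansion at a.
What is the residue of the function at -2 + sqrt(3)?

The residue is 7644285715/4784350561 + (77515277125/86118310098)*sqrt(3).


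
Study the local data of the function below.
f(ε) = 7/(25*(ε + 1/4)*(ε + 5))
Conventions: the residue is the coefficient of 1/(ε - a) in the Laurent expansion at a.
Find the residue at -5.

At the order-1 pole -5 set g(ε) = (ε - (-5))*f(ε) = 7/(25*(ε + 1/4)).
Simple pole: residue = g(a) at a = -5, which is -28/475.

The residue is -28/475.


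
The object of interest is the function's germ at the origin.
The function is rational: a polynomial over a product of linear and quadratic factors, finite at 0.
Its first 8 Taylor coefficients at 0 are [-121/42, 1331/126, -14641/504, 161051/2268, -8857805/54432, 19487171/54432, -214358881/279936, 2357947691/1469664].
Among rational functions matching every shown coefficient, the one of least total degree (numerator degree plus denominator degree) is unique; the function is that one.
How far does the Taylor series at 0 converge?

The radius of convergence is 6/11.

No rational of total degree below 2 reproduces all 8 coefficients; solving the [0/2] Pade equations on them gives f(α) = -6/(7*(α + 6/11)**2), whose expansion matches every shown term.
Denominator factor (α + 6/11)^2: pole of order 2 at -6/11, modulus 6/11.
The radius of convergence is the smallest modulus among the singular points: 6/11.


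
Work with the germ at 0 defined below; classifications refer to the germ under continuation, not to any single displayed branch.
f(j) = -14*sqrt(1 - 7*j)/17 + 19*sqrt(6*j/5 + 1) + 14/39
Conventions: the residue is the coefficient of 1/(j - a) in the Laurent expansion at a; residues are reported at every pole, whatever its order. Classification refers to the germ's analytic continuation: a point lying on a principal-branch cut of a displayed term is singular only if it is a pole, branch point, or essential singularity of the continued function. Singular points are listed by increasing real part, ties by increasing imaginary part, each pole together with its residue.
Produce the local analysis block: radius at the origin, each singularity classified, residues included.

Branch term (-14/17)*sqrt(1 - j/(1/7)): its argument vanishes at j = 1/7, a square-root branch point, modulus 1/7.
Branch term (19)*sqrt(1 - j/(-5/6)): its argument vanishes at j = -5/6, a square-root branch point, modulus 5/6.
The radius of convergence is the smallest modulus among the singular points: 1/7.
List the singular points by increasing real part (a conjugate pair: the negative imaginary part first).

Radius of convergence at 0: 1/7.
At -5/6: an algebraic (square-root) branch point.
At 1/7: an algebraic (square-root) branch point.


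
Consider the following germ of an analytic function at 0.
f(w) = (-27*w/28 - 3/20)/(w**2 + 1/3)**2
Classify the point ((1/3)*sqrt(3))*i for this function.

The denominator factor w**2 + 1/3 vanishes at ((1/3)*sqrt(3))*i and appears to the power 2; the numerator there equals (-3/20) - ((9/28)*sqrt(3))*i, nonzero, and no other factor vanishes.
Hence a pole whose order is the multiplicity, 2.

The point is a pole of order 2.


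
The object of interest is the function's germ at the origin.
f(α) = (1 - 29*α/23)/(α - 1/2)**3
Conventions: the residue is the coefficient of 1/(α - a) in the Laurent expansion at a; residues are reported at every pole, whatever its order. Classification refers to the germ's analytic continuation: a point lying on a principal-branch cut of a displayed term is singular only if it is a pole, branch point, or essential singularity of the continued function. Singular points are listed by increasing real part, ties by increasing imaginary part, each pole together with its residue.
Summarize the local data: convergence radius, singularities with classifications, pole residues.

Radius of convergence at 0: 1/2.
At 1/2: a pole of order 3; residue 0.

Denominator factor (α - 1/2)^3: pole of order 3 at 1/2, modulus 1/2.
The radius of convergence is the smallest modulus among the singular points: 1/2.
At the order-3 pole 1/2 set g(α) = (α - (1/2))^3*f(α) = 1 - 29*α/23.
Order-3 pole: residue = g''(a)/2; g''(1/2) = 0, so the residue is 0.


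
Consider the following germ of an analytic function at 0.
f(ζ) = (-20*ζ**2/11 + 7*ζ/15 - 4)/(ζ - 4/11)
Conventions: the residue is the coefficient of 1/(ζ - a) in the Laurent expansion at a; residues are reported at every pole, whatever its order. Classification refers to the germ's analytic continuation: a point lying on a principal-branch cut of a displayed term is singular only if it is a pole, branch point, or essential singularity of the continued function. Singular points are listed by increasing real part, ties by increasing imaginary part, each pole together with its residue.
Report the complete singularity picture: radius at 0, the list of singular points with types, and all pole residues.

Radius of convergence at 0: 4/11.
At 4/11: a pole of order 1; residue -81272/19965.

Denominator factor (ζ - 4/11): pole of order 1 at 4/11, modulus 4/11.
The radius of convergence is the smallest modulus among the singular points: 4/11.
At the order-1 pole 4/11 set g(ζ) = (ζ - (4/11))*f(ζ) = -20*ζ**2/11 + 7*ζ/15 - 4.
Simple pole: residue = g(a) at a = 4/11, which is -81272/19965.


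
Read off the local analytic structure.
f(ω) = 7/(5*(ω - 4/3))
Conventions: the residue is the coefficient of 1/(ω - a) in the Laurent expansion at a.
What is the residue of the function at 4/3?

At the order-1 pole 4/3 set g(ω) = (ω - (4/3))*f(ω) = 7/5.
Simple pole: residue = g(a) at a = 4/3, which is 7/5.

The residue is 7/5.


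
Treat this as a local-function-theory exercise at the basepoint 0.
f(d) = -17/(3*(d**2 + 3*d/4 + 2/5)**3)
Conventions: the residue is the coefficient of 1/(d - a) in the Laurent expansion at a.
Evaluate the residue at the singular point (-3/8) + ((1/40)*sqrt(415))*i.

The factor d**2 + 3*d/4 + 2/5 splits as (d - a)(d - a') with a = (-3/8) + ((1/40)*sqrt(415))*i, a' = (-3/8) - ((1/40)*sqrt(415))*i. At the order-3 pole a set g(d) = (d - a)^3*f(d) = [-17/3] / (d - a')^3.
Order-3 pole: residue = g''(a)/2; g''((-3/8) + ((1/40)*sqrt(415))*i) = ((1740800/571787)*sqrt(415))*i, so the residue is ((870400/571787)*sqrt(415))*i.

The residue is ((870400/571787)*sqrt(415))*i.
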